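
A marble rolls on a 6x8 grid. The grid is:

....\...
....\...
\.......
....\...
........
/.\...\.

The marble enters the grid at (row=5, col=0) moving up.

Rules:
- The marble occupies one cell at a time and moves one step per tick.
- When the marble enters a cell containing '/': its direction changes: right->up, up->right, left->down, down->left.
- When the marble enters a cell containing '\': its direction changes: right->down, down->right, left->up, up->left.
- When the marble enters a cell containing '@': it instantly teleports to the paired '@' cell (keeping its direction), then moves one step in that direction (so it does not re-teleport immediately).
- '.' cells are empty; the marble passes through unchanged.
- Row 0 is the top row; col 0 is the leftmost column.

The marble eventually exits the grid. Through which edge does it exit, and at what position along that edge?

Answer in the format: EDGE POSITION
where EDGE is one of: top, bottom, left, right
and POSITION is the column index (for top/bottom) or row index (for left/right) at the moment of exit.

Answer: bottom 2

Derivation:
Step 1: enter (5,0), '/' deflects up->right, move right to (5,1)
Step 2: enter (5,1), '.' pass, move right to (5,2)
Step 3: enter (5,2), '\' deflects right->down, move down to (6,2)
Step 4: at (6,2) — EXIT via bottom edge, pos 2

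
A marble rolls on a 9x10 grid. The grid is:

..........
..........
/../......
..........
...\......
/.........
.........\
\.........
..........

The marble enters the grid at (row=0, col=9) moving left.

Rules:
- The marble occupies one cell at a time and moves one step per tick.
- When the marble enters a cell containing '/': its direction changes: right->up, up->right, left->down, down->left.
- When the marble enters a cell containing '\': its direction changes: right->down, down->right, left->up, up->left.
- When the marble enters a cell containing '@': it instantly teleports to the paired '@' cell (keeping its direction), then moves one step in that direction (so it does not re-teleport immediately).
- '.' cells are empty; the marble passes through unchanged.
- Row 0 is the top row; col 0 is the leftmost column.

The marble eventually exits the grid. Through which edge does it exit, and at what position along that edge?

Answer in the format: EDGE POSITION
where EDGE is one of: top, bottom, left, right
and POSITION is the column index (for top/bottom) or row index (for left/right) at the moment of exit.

Answer: left 0

Derivation:
Step 1: enter (0,9), '.' pass, move left to (0,8)
Step 2: enter (0,8), '.' pass, move left to (0,7)
Step 3: enter (0,7), '.' pass, move left to (0,6)
Step 4: enter (0,6), '.' pass, move left to (0,5)
Step 5: enter (0,5), '.' pass, move left to (0,4)
Step 6: enter (0,4), '.' pass, move left to (0,3)
Step 7: enter (0,3), '.' pass, move left to (0,2)
Step 8: enter (0,2), '.' pass, move left to (0,1)
Step 9: enter (0,1), '.' pass, move left to (0,0)
Step 10: enter (0,0), '.' pass, move left to (0,-1)
Step 11: at (0,-1) — EXIT via left edge, pos 0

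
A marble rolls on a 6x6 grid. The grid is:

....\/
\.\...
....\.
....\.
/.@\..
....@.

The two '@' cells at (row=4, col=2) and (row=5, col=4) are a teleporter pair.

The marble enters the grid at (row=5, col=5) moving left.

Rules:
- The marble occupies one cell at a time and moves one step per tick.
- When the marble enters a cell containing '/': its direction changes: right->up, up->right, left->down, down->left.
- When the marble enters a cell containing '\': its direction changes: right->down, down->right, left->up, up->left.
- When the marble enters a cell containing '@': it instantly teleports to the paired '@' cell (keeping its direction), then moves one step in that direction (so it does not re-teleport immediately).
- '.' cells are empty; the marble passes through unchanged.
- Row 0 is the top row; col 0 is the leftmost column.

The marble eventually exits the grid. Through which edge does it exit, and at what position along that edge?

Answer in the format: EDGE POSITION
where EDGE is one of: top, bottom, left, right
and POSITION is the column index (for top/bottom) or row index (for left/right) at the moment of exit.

Step 1: enter (5,5), '.' pass, move left to (5,4)
Step 2: enter (5,4), '@' teleport (5,4)->(4,2), also enter (4,2), move left to (4,1)
Step 3: enter (4,1), '.' pass, move left to (4,0)
Step 4: enter (4,0), '/' deflects left->down, move down to (5,0)
Step 5: enter (5,0), '.' pass, move down to (6,0)
Step 6: at (6,0) — EXIT via bottom edge, pos 0

Answer: bottom 0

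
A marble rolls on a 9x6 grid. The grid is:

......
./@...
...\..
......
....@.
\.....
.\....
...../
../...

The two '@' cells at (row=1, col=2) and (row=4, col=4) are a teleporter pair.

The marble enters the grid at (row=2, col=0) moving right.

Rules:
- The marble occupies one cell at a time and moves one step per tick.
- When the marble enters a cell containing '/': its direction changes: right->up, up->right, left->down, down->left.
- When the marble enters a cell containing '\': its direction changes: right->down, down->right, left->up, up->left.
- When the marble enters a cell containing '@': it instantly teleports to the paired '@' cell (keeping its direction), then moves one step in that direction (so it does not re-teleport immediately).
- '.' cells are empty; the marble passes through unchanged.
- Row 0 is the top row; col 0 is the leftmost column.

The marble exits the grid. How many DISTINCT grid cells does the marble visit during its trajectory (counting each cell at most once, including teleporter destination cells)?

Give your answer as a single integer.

Answer: 10

Derivation:
Step 1: enter (2,0), '.' pass, move right to (2,1)
Step 2: enter (2,1), '.' pass, move right to (2,2)
Step 3: enter (2,2), '.' pass, move right to (2,3)
Step 4: enter (2,3), '\' deflects right->down, move down to (3,3)
Step 5: enter (3,3), '.' pass, move down to (4,3)
Step 6: enter (4,3), '.' pass, move down to (5,3)
Step 7: enter (5,3), '.' pass, move down to (6,3)
Step 8: enter (6,3), '.' pass, move down to (7,3)
Step 9: enter (7,3), '.' pass, move down to (8,3)
Step 10: enter (8,3), '.' pass, move down to (9,3)
Step 11: at (9,3) — EXIT via bottom edge, pos 3
Distinct cells visited: 10 (path length 10)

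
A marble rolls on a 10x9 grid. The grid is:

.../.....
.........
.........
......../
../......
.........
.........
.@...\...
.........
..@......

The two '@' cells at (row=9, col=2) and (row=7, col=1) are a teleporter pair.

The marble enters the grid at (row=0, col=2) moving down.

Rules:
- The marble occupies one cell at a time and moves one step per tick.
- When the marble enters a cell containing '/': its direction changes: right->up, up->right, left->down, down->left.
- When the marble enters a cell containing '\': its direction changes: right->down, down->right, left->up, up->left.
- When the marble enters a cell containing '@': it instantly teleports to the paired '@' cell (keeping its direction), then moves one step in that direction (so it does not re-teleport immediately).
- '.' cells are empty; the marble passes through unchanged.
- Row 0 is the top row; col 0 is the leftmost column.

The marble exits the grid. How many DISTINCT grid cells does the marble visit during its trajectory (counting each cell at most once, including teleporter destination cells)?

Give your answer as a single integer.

Answer: 7

Derivation:
Step 1: enter (0,2), '.' pass, move down to (1,2)
Step 2: enter (1,2), '.' pass, move down to (2,2)
Step 3: enter (2,2), '.' pass, move down to (3,2)
Step 4: enter (3,2), '.' pass, move down to (4,2)
Step 5: enter (4,2), '/' deflects down->left, move left to (4,1)
Step 6: enter (4,1), '.' pass, move left to (4,0)
Step 7: enter (4,0), '.' pass, move left to (4,-1)
Step 8: at (4,-1) — EXIT via left edge, pos 4
Distinct cells visited: 7 (path length 7)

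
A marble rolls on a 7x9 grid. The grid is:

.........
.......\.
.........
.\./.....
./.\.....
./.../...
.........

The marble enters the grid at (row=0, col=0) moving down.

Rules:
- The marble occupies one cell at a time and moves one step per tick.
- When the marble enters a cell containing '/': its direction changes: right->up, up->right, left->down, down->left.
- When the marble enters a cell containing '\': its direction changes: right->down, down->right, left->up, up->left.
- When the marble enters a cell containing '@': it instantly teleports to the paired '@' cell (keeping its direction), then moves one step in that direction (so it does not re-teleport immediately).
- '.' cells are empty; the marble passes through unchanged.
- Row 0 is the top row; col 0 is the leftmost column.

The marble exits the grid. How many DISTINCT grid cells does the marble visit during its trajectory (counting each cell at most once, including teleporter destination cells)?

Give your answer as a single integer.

Answer: 7

Derivation:
Step 1: enter (0,0), '.' pass, move down to (1,0)
Step 2: enter (1,0), '.' pass, move down to (2,0)
Step 3: enter (2,0), '.' pass, move down to (3,0)
Step 4: enter (3,0), '.' pass, move down to (4,0)
Step 5: enter (4,0), '.' pass, move down to (5,0)
Step 6: enter (5,0), '.' pass, move down to (6,0)
Step 7: enter (6,0), '.' pass, move down to (7,0)
Step 8: at (7,0) — EXIT via bottom edge, pos 0
Distinct cells visited: 7 (path length 7)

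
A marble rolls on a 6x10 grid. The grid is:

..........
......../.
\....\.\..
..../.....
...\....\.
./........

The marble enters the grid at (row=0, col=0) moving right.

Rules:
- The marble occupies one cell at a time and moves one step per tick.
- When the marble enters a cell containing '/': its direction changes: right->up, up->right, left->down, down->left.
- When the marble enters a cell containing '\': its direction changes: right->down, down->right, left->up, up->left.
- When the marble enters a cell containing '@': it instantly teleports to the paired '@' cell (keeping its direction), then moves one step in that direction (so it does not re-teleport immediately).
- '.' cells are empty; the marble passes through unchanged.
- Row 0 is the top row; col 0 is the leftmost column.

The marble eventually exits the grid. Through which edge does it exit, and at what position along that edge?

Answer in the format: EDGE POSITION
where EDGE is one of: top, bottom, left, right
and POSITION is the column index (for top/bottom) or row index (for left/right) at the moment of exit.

Answer: right 0

Derivation:
Step 1: enter (0,0), '.' pass, move right to (0,1)
Step 2: enter (0,1), '.' pass, move right to (0,2)
Step 3: enter (0,2), '.' pass, move right to (0,3)
Step 4: enter (0,3), '.' pass, move right to (0,4)
Step 5: enter (0,4), '.' pass, move right to (0,5)
Step 6: enter (0,5), '.' pass, move right to (0,6)
Step 7: enter (0,6), '.' pass, move right to (0,7)
Step 8: enter (0,7), '.' pass, move right to (0,8)
Step 9: enter (0,8), '.' pass, move right to (0,9)
Step 10: enter (0,9), '.' pass, move right to (0,10)
Step 11: at (0,10) — EXIT via right edge, pos 0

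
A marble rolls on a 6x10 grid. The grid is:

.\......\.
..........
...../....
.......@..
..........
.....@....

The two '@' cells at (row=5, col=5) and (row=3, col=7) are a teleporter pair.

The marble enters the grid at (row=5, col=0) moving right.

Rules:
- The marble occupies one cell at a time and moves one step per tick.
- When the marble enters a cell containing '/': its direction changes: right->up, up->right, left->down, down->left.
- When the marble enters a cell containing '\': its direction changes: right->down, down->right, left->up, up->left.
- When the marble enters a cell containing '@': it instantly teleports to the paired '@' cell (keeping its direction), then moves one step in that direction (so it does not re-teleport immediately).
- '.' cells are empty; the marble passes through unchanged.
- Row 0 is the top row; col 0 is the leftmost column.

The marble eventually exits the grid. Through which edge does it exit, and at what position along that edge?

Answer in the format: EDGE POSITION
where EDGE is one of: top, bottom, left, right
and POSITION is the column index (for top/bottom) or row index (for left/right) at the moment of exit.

Answer: right 3

Derivation:
Step 1: enter (5,0), '.' pass, move right to (5,1)
Step 2: enter (5,1), '.' pass, move right to (5,2)
Step 3: enter (5,2), '.' pass, move right to (5,3)
Step 4: enter (5,3), '.' pass, move right to (5,4)
Step 5: enter (5,4), '.' pass, move right to (5,5)
Step 6: enter (5,5), '@' teleport (5,5)->(3,7), also enter (3,7), move right to (3,8)
Step 7: enter (3,8), '.' pass, move right to (3,9)
Step 8: enter (3,9), '.' pass, move right to (3,10)
Step 9: at (3,10) — EXIT via right edge, pos 3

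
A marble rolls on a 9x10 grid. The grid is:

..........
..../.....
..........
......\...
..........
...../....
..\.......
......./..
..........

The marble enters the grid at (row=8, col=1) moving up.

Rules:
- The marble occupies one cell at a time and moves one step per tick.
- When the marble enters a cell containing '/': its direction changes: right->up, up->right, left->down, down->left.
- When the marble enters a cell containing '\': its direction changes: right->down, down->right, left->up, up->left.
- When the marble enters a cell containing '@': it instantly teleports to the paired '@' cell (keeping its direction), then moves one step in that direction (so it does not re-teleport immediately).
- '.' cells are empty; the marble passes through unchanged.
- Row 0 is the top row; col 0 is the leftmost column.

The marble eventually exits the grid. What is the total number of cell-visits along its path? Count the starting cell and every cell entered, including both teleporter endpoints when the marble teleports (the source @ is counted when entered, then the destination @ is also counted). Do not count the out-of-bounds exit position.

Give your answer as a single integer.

Answer: 9

Derivation:
Step 1: enter (8,1), '.' pass, move up to (7,1)
Step 2: enter (7,1), '.' pass, move up to (6,1)
Step 3: enter (6,1), '.' pass, move up to (5,1)
Step 4: enter (5,1), '.' pass, move up to (4,1)
Step 5: enter (4,1), '.' pass, move up to (3,1)
Step 6: enter (3,1), '.' pass, move up to (2,1)
Step 7: enter (2,1), '.' pass, move up to (1,1)
Step 8: enter (1,1), '.' pass, move up to (0,1)
Step 9: enter (0,1), '.' pass, move up to (-1,1)
Step 10: at (-1,1) — EXIT via top edge, pos 1
Path length (cell visits): 9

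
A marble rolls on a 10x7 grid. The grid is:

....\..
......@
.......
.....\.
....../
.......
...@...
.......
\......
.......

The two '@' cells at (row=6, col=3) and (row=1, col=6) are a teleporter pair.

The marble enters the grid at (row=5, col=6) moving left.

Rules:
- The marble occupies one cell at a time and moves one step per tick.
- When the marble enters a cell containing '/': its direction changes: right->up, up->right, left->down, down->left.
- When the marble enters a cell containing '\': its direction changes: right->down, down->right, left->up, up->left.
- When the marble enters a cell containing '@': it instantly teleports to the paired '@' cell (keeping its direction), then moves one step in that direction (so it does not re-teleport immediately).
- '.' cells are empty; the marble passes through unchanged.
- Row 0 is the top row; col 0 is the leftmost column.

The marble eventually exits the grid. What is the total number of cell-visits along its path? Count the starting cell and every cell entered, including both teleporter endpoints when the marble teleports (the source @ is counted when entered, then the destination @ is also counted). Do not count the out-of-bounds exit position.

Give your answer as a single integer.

Step 1: enter (5,6), '.' pass, move left to (5,5)
Step 2: enter (5,5), '.' pass, move left to (5,4)
Step 3: enter (5,4), '.' pass, move left to (5,3)
Step 4: enter (5,3), '.' pass, move left to (5,2)
Step 5: enter (5,2), '.' pass, move left to (5,1)
Step 6: enter (5,1), '.' pass, move left to (5,0)
Step 7: enter (5,0), '.' pass, move left to (5,-1)
Step 8: at (5,-1) — EXIT via left edge, pos 5
Path length (cell visits): 7

Answer: 7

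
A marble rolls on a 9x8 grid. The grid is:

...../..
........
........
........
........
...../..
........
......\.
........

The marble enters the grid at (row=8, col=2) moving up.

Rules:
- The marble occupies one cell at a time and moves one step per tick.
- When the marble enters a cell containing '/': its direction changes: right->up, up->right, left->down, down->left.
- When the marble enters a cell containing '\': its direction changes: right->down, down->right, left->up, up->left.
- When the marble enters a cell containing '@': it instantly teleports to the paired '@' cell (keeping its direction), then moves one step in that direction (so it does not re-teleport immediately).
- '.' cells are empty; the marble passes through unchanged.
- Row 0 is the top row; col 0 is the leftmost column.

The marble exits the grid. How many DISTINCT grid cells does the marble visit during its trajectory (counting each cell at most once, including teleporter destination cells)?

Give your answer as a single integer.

Answer: 9

Derivation:
Step 1: enter (8,2), '.' pass, move up to (7,2)
Step 2: enter (7,2), '.' pass, move up to (6,2)
Step 3: enter (6,2), '.' pass, move up to (5,2)
Step 4: enter (5,2), '.' pass, move up to (4,2)
Step 5: enter (4,2), '.' pass, move up to (3,2)
Step 6: enter (3,2), '.' pass, move up to (2,2)
Step 7: enter (2,2), '.' pass, move up to (1,2)
Step 8: enter (1,2), '.' pass, move up to (0,2)
Step 9: enter (0,2), '.' pass, move up to (-1,2)
Step 10: at (-1,2) — EXIT via top edge, pos 2
Distinct cells visited: 9 (path length 9)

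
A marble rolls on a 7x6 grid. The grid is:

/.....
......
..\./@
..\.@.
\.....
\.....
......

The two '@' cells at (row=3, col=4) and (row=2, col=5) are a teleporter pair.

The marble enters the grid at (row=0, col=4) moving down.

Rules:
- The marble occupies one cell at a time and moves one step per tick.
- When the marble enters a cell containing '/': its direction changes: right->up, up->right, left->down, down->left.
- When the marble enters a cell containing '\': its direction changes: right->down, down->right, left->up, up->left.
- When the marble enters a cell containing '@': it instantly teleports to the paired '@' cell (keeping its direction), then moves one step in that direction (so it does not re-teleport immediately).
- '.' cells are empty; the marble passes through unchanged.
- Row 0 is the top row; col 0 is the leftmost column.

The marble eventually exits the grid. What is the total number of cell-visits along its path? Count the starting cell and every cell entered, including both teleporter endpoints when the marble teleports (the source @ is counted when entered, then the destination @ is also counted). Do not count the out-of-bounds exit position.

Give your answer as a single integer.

Step 1: enter (0,4), '.' pass, move down to (1,4)
Step 2: enter (1,4), '.' pass, move down to (2,4)
Step 3: enter (2,4), '/' deflects down->left, move left to (2,3)
Step 4: enter (2,3), '.' pass, move left to (2,2)
Step 5: enter (2,2), '\' deflects left->up, move up to (1,2)
Step 6: enter (1,2), '.' pass, move up to (0,2)
Step 7: enter (0,2), '.' pass, move up to (-1,2)
Step 8: at (-1,2) — EXIT via top edge, pos 2
Path length (cell visits): 7

Answer: 7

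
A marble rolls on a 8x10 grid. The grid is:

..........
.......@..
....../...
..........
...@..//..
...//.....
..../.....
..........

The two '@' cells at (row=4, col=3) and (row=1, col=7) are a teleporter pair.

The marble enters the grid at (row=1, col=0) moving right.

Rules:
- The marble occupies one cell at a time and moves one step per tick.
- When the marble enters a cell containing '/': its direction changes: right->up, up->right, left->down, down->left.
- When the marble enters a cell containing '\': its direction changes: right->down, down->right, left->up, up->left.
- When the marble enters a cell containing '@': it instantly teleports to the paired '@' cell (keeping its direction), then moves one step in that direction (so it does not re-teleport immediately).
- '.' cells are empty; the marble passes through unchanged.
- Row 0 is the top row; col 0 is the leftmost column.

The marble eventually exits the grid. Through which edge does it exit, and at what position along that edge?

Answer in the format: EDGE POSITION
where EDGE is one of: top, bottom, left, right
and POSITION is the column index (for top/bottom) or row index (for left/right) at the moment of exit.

Answer: right 2

Derivation:
Step 1: enter (1,0), '.' pass, move right to (1,1)
Step 2: enter (1,1), '.' pass, move right to (1,2)
Step 3: enter (1,2), '.' pass, move right to (1,3)
Step 4: enter (1,3), '.' pass, move right to (1,4)
Step 5: enter (1,4), '.' pass, move right to (1,5)
Step 6: enter (1,5), '.' pass, move right to (1,6)
Step 7: enter (1,6), '.' pass, move right to (1,7)
Step 8: enter (1,7), '@' teleport (1,7)->(4,3), also enter (4,3), move right to (4,4)
Step 9: enter (4,4), '.' pass, move right to (4,5)
Step 10: enter (4,5), '.' pass, move right to (4,6)
Step 11: enter (4,6), '/' deflects right->up, move up to (3,6)
Step 12: enter (3,6), '.' pass, move up to (2,6)
Step 13: enter (2,6), '/' deflects up->right, move right to (2,7)
Step 14: enter (2,7), '.' pass, move right to (2,8)
Step 15: enter (2,8), '.' pass, move right to (2,9)
Step 16: enter (2,9), '.' pass, move right to (2,10)
Step 17: at (2,10) — EXIT via right edge, pos 2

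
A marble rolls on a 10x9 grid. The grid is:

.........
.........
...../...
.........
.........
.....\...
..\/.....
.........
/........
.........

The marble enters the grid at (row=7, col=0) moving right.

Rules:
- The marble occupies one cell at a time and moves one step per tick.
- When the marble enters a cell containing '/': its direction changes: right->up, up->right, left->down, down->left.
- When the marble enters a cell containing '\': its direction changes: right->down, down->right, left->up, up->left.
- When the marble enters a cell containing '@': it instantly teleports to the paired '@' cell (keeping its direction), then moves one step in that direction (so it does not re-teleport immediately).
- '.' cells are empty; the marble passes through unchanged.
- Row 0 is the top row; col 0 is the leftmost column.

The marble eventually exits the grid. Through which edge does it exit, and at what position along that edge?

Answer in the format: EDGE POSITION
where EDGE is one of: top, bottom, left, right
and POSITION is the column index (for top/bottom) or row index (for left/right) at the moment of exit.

Step 1: enter (7,0), '.' pass, move right to (7,1)
Step 2: enter (7,1), '.' pass, move right to (7,2)
Step 3: enter (7,2), '.' pass, move right to (7,3)
Step 4: enter (7,3), '.' pass, move right to (7,4)
Step 5: enter (7,4), '.' pass, move right to (7,5)
Step 6: enter (7,5), '.' pass, move right to (7,6)
Step 7: enter (7,6), '.' pass, move right to (7,7)
Step 8: enter (7,7), '.' pass, move right to (7,8)
Step 9: enter (7,8), '.' pass, move right to (7,9)
Step 10: at (7,9) — EXIT via right edge, pos 7

Answer: right 7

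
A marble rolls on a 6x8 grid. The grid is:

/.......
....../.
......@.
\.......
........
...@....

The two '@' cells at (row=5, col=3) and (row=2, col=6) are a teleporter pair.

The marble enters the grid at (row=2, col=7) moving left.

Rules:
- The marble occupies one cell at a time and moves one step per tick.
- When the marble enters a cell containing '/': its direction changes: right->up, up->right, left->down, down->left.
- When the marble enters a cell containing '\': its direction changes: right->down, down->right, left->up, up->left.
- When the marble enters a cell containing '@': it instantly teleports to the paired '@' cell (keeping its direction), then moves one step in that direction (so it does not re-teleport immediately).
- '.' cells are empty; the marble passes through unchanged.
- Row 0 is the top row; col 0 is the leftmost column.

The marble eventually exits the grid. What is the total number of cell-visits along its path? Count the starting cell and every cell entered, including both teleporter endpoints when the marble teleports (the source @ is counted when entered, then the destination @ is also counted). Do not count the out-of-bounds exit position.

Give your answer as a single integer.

Answer: 6

Derivation:
Step 1: enter (2,7), '.' pass, move left to (2,6)
Step 2: enter (2,6), '@' teleport (2,6)->(5,3), also enter (5,3), move left to (5,2)
Step 3: enter (5,2), '.' pass, move left to (5,1)
Step 4: enter (5,1), '.' pass, move left to (5,0)
Step 5: enter (5,0), '.' pass, move left to (5,-1)
Step 6: at (5,-1) — EXIT via left edge, pos 5
Path length (cell visits): 6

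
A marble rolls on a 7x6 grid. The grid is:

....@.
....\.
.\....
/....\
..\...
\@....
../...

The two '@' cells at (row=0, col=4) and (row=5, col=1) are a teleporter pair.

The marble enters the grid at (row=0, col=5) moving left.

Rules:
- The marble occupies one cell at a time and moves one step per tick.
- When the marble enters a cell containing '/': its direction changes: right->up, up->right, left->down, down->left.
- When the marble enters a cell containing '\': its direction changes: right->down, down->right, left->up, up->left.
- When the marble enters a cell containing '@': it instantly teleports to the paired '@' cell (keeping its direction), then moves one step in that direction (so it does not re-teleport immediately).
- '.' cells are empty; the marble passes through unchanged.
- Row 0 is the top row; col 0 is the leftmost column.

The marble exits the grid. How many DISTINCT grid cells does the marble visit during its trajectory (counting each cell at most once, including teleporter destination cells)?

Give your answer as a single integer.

Step 1: enter (0,5), '.' pass, move left to (0,4)
Step 2: enter (0,4), '@' teleport (0,4)->(5,1), also enter (5,1), move left to (5,0)
Step 3: enter (5,0), '\' deflects left->up, move up to (4,0)
Step 4: enter (4,0), '.' pass, move up to (3,0)
Step 5: enter (3,0), '/' deflects up->right, move right to (3,1)
Step 6: enter (3,1), '.' pass, move right to (3,2)
Step 7: enter (3,2), '.' pass, move right to (3,3)
Step 8: enter (3,3), '.' pass, move right to (3,4)
Step 9: enter (3,4), '.' pass, move right to (3,5)
Step 10: enter (3,5), '\' deflects right->down, move down to (4,5)
Step 11: enter (4,5), '.' pass, move down to (5,5)
Step 12: enter (5,5), '.' pass, move down to (6,5)
Step 13: enter (6,5), '.' pass, move down to (7,5)
Step 14: at (7,5) — EXIT via bottom edge, pos 5
Distinct cells visited: 14 (path length 14)

Answer: 14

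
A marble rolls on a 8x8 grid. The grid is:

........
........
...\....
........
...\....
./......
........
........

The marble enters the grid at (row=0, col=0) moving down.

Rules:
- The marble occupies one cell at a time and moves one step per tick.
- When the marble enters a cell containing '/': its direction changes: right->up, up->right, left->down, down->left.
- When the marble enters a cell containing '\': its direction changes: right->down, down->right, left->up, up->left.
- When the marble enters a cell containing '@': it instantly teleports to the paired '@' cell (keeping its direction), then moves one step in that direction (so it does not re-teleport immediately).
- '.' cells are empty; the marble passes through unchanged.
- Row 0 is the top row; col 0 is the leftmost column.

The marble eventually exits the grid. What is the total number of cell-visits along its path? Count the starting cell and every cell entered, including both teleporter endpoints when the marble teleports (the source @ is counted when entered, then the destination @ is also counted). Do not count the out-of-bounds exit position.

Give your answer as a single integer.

Step 1: enter (0,0), '.' pass, move down to (1,0)
Step 2: enter (1,0), '.' pass, move down to (2,0)
Step 3: enter (2,0), '.' pass, move down to (3,0)
Step 4: enter (3,0), '.' pass, move down to (4,0)
Step 5: enter (4,0), '.' pass, move down to (5,0)
Step 6: enter (5,0), '.' pass, move down to (6,0)
Step 7: enter (6,0), '.' pass, move down to (7,0)
Step 8: enter (7,0), '.' pass, move down to (8,0)
Step 9: at (8,0) — EXIT via bottom edge, pos 0
Path length (cell visits): 8

Answer: 8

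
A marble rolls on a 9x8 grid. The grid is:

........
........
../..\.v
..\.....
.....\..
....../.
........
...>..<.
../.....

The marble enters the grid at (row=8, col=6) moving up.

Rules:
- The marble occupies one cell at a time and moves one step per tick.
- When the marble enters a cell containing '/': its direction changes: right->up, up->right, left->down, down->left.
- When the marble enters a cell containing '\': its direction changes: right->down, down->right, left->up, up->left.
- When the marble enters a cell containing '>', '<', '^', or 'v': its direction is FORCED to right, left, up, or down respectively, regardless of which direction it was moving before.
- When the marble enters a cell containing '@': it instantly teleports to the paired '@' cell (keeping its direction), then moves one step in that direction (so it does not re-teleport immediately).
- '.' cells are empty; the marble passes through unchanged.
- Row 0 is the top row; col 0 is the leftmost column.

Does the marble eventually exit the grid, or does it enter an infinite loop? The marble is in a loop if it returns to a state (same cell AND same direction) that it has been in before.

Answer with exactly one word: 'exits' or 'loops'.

Answer: loops

Derivation:
Step 1: enter (8,6), '.' pass, move up to (7,6)
Step 2: enter (7,6), '<' forces up->left, move left to (7,5)
Step 3: enter (7,5), '.' pass, move left to (7,4)
Step 4: enter (7,4), '.' pass, move left to (7,3)
Step 5: enter (7,3), '>' forces left->right, move right to (7,4)
Step 6: enter (7,4), '.' pass, move right to (7,5)
Step 7: enter (7,5), '.' pass, move right to (7,6)
Step 8: enter (7,6), '<' forces right->left, move left to (7,5)
Step 9: at (7,5) dir=left — LOOP DETECTED (seen before)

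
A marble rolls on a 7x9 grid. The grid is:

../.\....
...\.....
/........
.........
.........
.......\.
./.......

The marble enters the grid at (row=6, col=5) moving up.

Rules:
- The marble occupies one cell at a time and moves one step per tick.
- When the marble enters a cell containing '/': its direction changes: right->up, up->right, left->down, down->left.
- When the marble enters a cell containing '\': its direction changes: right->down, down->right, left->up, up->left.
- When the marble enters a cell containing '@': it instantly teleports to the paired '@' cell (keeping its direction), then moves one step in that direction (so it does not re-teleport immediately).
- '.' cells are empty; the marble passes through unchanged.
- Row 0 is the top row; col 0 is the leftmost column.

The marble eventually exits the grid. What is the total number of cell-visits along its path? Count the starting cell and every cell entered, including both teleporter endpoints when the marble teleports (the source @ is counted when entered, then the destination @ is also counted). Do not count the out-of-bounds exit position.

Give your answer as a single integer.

Answer: 7

Derivation:
Step 1: enter (6,5), '.' pass, move up to (5,5)
Step 2: enter (5,5), '.' pass, move up to (4,5)
Step 3: enter (4,5), '.' pass, move up to (3,5)
Step 4: enter (3,5), '.' pass, move up to (2,5)
Step 5: enter (2,5), '.' pass, move up to (1,5)
Step 6: enter (1,5), '.' pass, move up to (0,5)
Step 7: enter (0,5), '.' pass, move up to (-1,5)
Step 8: at (-1,5) — EXIT via top edge, pos 5
Path length (cell visits): 7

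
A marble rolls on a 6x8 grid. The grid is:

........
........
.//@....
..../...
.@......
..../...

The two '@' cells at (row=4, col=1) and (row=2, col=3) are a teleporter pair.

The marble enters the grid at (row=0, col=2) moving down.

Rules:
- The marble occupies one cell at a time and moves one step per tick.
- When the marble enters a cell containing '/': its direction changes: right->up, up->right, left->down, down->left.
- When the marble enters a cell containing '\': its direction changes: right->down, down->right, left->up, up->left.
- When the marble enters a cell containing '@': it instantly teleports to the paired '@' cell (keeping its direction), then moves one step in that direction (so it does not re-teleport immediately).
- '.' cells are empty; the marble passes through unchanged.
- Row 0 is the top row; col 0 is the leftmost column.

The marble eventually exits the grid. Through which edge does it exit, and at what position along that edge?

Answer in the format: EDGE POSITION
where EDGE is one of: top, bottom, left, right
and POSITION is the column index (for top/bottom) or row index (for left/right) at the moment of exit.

Step 1: enter (0,2), '.' pass, move down to (1,2)
Step 2: enter (1,2), '.' pass, move down to (2,2)
Step 3: enter (2,2), '/' deflects down->left, move left to (2,1)
Step 4: enter (2,1), '/' deflects left->down, move down to (3,1)
Step 5: enter (3,1), '.' pass, move down to (4,1)
Step 6: enter (4,1), '@' teleport (4,1)->(2,3), also enter (2,3), move down to (3,3)
Step 7: enter (3,3), '.' pass, move down to (4,3)
Step 8: enter (4,3), '.' pass, move down to (5,3)
Step 9: enter (5,3), '.' pass, move down to (6,3)
Step 10: at (6,3) — EXIT via bottom edge, pos 3

Answer: bottom 3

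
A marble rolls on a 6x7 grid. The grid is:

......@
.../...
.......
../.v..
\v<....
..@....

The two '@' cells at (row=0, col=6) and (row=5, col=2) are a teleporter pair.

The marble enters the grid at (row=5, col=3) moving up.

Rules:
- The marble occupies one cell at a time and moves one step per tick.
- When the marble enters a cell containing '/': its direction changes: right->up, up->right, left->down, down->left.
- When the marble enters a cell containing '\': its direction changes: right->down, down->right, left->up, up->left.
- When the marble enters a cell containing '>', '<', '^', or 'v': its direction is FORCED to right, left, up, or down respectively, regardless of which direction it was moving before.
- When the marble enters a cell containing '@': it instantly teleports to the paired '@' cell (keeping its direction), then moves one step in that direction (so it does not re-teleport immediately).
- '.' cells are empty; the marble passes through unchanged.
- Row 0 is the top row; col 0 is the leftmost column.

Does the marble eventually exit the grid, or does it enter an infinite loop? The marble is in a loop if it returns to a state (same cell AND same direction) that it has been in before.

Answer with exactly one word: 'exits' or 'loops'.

Step 1: enter (5,3), '.' pass, move up to (4,3)
Step 2: enter (4,3), '.' pass, move up to (3,3)
Step 3: enter (3,3), '.' pass, move up to (2,3)
Step 4: enter (2,3), '.' pass, move up to (1,3)
Step 5: enter (1,3), '/' deflects up->right, move right to (1,4)
Step 6: enter (1,4), '.' pass, move right to (1,5)
Step 7: enter (1,5), '.' pass, move right to (1,6)
Step 8: enter (1,6), '.' pass, move right to (1,7)
Step 9: at (1,7) — EXIT via right edge, pos 1

Answer: exits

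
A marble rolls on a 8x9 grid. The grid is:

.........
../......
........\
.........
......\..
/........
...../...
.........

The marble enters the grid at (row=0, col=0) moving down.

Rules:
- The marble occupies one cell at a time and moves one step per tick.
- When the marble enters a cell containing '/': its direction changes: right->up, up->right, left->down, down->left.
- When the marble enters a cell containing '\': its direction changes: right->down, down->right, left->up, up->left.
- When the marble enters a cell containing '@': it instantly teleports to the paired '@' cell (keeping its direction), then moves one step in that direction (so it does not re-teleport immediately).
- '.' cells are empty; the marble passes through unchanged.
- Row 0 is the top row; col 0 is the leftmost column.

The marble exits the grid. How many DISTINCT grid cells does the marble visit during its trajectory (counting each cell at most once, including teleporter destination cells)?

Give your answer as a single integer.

Step 1: enter (0,0), '.' pass, move down to (1,0)
Step 2: enter (1,0), '.' pass, move down to (2,0)
Step 3: enter (2,0), '.' pass, move down to (3,0)
Step 4: enter (3,0), '.' pass, move down to (4,0)
Step 5: enter (4,0), '.' pass, move down to (5,0)
Step 6: enter (5,0), '/' deflects down->left, move left to (5,-1)
Step 7: at (5,-1) — EXIT via left edge, pos 5
Distinct cells visited: 6 (path length 6)

Answer: 6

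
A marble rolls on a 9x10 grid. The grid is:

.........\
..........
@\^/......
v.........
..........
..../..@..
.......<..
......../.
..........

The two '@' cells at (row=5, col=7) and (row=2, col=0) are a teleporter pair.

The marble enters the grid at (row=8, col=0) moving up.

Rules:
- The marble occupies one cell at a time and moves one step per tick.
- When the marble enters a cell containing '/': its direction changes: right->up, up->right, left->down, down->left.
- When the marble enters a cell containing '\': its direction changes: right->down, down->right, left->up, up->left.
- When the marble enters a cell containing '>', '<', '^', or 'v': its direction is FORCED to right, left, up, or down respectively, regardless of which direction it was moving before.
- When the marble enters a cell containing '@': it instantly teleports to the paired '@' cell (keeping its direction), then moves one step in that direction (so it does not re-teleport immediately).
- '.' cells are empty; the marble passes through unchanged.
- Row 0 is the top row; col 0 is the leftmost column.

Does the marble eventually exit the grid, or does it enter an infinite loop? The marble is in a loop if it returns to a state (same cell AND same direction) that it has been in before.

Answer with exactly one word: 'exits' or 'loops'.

Answer: exits

Derivation:
Step 1: enter (8,0), '.' pass, move up to (7,0)
Step 2: enter (7,0), '.' pass, move up to (6,0)
Step 3: enter (6,0), '.' pass, move up to (5,0)
Step 4: enter (5,0), '.' pass, move up to (4,0)
Step 5: enter (4,0), '.' pass, move up to (3,0)
Step 6: enter (3,0), 'v' forces up->down, move down to (4,0)
Step 7: enter (4,0), '.' pass, move down to (5,0)
Step 8: enter (5,0), '.' pass, move down to (6,0)
Step 9: enter (6,0), '.' pass, move down to (7,0)
Step 10: enter (7,0), '.' pass, move down to (8,0)
Step 11: enter (8,0), '.' pass, move down to (9,0)
Step 12: at (9,0) — EXIT via bottom edge, pos 0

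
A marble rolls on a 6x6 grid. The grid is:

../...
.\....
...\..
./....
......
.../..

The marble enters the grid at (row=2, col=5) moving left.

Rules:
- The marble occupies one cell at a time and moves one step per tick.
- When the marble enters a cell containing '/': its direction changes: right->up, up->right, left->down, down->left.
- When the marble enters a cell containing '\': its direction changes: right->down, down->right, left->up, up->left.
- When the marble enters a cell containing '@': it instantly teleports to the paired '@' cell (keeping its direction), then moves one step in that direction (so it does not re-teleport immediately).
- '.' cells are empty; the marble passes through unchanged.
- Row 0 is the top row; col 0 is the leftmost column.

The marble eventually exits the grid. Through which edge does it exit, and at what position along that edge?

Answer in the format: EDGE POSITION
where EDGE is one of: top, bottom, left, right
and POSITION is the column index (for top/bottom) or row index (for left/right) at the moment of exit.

Step 1: enter (2,5), '.' pass, move left to (2,4)
Step 2: enter (2,4), '.' pass, move left to (2,3)
Step 3: enter (2,3), '\' deflects left->up, move up to (1,3)
Step 4: enter (1,3), '.' pass, move up to (0,3)
Step 5: enter (0,3), '.' pass, move up to (-1,3)
Step 6: at (-1,3) — EXIT via top edge, pos 3

Answer: top 3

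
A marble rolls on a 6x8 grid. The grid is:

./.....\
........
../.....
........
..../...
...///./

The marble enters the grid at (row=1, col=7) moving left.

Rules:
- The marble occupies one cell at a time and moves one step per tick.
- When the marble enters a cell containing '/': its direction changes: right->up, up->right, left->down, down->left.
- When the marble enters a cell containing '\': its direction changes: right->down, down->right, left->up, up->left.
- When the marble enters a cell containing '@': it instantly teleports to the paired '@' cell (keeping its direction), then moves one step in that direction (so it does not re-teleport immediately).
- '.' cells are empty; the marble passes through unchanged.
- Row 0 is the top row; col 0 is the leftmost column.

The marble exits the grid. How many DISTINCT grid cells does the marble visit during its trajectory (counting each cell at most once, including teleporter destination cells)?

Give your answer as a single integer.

Step 1: enter (1,7), '.' pass, move left to (1,6)
Step 2: enter (1,6), '.' pass, move left to (1,5)
Step 3: enter (1,5), '.' pass, move left to (1,4)
Step 4: enter (1,4), '.' pass, move left to (1,3)
Step 5: enter (1,3), '.' pass, move left to (1,2)
Step 6: enter (1,2), '.' pass, move left to (1,1)
Step 7: enter (1,1), '.' pass, move left to (1,0)
Step 8: enter (1,0), '.' pass, move left to (1,-1)
Step 9: at (1,-1) — EXIT via left edge, pos 1
Distinct cells visited: 8 (path length 8)

Answer: 8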